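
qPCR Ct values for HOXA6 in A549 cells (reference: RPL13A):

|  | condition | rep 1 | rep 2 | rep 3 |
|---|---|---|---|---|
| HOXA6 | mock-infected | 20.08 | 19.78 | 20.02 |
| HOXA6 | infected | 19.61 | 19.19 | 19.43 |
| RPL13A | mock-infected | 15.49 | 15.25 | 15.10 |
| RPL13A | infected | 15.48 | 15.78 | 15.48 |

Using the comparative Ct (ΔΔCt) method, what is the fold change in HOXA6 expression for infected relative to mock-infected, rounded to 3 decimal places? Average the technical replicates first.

1.803

Mean Ct: HOXA6 mock-infected 19.960; HOXA6 infected 19.410; RPL13A mock-infected 15.280; RPL13A infected 15.580
ΔCt(mock-infected) = 19.960 − 15.280 = 4.680
ΔCt(infected) = 19.410 − 15.580 = 3.830
ΔΔCt = 3.830 − 4.680 = -0.850
Fold change = 2^(−(-0.850)) = 2^0.850 = 1.8025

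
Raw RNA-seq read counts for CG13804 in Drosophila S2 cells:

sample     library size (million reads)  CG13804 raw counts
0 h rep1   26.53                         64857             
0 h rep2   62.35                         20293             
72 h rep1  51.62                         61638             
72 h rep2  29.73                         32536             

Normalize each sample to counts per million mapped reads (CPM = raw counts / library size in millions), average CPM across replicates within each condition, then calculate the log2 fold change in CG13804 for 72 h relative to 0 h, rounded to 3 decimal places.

CPM(0 h rep1) = 64857 / 26.53 = 2444.6664
CPM(0 h rep2) = 20293 / 62.35 = 325.4691
CPM(72 h rep1) = 61638 / 51.62 = 1194.0721
CPM(72 h rep2) = 32536 / 29.73 = 1094.3828
mean CPM(0 h) = 1385.0678; mean CPM(72 h) = 1144.2274
Fold change = 1144.2274 / 1385.0678 = 0.82612
log2(0.82612) = -0.2756

-0.276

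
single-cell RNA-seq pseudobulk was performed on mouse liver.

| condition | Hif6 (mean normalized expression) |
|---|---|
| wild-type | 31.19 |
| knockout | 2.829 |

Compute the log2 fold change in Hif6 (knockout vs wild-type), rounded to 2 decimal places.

Fold change = 2.829 / 31.19 = 0.0907
log2(0.0907) = -3.463

-3.46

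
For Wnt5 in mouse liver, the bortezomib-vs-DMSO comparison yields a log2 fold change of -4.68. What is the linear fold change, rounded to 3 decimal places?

0.039

Fold change = 2^(-4.68) = 0.0390
That is, Wnt5 drops to 3.9% of the DMSO level.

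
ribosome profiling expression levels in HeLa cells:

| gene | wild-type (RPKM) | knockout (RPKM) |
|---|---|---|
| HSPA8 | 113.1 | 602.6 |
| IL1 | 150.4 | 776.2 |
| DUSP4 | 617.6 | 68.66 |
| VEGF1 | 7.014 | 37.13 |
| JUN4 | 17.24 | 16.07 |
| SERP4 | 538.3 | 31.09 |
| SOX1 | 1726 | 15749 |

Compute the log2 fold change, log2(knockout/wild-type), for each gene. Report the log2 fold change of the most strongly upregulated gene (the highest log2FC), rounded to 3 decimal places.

3.190

log2(602.6/113.1) = 2.414  (HSPA8)
log2(776.2/150.4) = 2.368  (IL1)
log2(68.66/617.6) = -3.169  (DUSP4)
log2(37.13/7.014) = 2.404  (VEGF1)
log2(16.07/17.24) = -0.101  (JUN4)
log2(31.09/538.3) = -4.114  (SERP4)
log2(15749/1726) = 3.190  (SOX1)
SOX1 is most strongly upregulated.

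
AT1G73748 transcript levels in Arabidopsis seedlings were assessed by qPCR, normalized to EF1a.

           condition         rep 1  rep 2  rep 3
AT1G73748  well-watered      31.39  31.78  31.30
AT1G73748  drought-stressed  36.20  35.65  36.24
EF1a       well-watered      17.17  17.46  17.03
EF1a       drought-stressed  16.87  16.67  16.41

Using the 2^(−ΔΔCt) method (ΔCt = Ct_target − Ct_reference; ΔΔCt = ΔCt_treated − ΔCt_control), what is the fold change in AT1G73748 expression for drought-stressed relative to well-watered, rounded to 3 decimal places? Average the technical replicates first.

Mean Ct: AT1G73748 well-watered 31.490; AT1G73748 drought-stressed 36.030; EF1a well-watered 17.220; EF1a drought-stressed 16.650
ΔCt(well-watered) = 31.490 − 17.220 = 14.270
ΔCt(drought-stressed) = 36.030 − 16.650 = 19.380
ΔΔCt = 19.380 − 14.270 = 5.110
Fold change = 2^(−5.110) = 0.0290

0.029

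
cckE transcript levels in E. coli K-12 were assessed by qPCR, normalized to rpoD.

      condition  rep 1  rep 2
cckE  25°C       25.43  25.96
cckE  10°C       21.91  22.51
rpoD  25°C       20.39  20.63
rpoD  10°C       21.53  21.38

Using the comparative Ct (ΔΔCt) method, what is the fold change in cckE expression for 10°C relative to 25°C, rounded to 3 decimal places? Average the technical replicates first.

Mean Ct: cckE 25°C 25.695; cckE 10°C 22.210; rpoD 25°C 20.510; rpoD 10°C 21.455
ΔCt(25°C) = 25.695 − 20.510 = 5.185
ΔCt(10°C) = 22.210 − 21.455 = 0.755
ΔΔCt = 0.755 − 5.185 = -4.430
Fold change = 2^(−(-4.430)) = 2^4.430 = 21.5557

21.556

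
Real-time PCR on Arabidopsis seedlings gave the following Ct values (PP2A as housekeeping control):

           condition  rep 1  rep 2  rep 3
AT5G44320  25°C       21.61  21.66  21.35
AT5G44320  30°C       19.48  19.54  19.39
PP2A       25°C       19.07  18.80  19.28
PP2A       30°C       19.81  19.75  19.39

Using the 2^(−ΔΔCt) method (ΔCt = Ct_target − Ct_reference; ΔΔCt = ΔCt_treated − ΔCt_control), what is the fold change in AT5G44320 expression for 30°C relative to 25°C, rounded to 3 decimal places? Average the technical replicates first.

6.364

Mean Ct: AT5G44320 25°C 21.540; AT5G44320 30°C 19.470; PP2A 25°C 19.050; PP2A 30°C 19.650
ΔCt(25°C) = 21.540 − 19.050 = 2.490
ΔCt(30°C) = 19.470 − 19.650 = -0.180
ΔΔCt = -0.180 − 2.490 = -2.670
Fold change = 2^(−(-2.670)) = 2^2.670 = 6.3643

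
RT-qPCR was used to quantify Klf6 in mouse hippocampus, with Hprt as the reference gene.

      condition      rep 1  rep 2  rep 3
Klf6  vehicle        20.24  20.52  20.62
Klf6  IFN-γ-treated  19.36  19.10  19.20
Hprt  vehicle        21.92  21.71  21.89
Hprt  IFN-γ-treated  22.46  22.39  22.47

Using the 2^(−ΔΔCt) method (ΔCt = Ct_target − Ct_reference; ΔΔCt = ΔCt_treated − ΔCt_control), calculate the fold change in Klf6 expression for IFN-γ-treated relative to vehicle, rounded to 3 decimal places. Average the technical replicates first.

Mean Ct: Klf6 vehicle 20.460; Klf6 IFN-γ-treated 19.220; Hprt vehicle 21.840; Hprt IFN-γ-treated 22.440
ΔCt(vehicle) = 20.460 − 21.840 = -1.380
ΔCt(IFN-γ-treated) = 19.220 − 22.440 = -3.220
ΔΔCt = -3.220 − (-1.380) = -1.840
Fold change = 2^(−(-1.840)) = 2^1.840 = 3.5801

3.580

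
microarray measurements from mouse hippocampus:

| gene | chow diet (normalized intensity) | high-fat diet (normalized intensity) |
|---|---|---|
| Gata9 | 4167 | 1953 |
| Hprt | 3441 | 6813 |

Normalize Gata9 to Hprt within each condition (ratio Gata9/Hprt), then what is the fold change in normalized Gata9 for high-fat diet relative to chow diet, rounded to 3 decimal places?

0.237

Gata9/Hprt (chow diet) = 4167 / 3441 = 1.211
Gata9/Hprt (high-fat diet) = 1953 / 6813 = 0.28666
Fold change = 0.28666 / 1.211 = 0.2367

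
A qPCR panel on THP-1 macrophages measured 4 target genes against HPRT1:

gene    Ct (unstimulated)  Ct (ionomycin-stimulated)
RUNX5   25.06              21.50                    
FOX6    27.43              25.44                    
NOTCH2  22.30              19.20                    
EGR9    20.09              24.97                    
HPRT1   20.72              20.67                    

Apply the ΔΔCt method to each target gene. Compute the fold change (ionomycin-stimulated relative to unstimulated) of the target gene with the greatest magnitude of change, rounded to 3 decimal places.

0.033

RUNX5: ΔΔCt = (21.50−20.67) − (25.06−20.72) = 0.83 − 4.34 = -3.51; fold change = 2^3.51 = 11.392
FOX6: ΔΔCt = (25.44−20.67) − (27.43−20.72) = 4.77 − 6.71 = -1.94; fold change = 2^1.94 = 3.837
NOTCH2: ΔΔCt = (19.20−20.67) − (22.30−20.72) = -1.47 − 1.58 = -3.05; fold change = 2^3.05 = 8.282
EGR9: ΔΔCt = (24.97−20.67) − (20.09−20.72) = 4.30 − (-0.63) = 4.93; fold change = 2^-4.93 = 0.033
EGR9 has the largest |ΔΔCt| = 4.93.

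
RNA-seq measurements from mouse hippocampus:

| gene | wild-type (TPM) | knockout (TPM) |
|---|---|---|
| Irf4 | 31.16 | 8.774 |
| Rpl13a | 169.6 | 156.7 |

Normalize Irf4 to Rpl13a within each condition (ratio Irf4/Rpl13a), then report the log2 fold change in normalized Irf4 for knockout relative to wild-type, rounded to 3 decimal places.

-1.714

Irf4/Rpl13a (wild-type) = 31.16 / 169.6 = 0.18373
Irf4/Rpl13a (knockout) = 8.774 / 156.7 = 0.055992
Fold change = 0.055992 / 0.18373 = 0.3048
log2(0.3048) = -1.7143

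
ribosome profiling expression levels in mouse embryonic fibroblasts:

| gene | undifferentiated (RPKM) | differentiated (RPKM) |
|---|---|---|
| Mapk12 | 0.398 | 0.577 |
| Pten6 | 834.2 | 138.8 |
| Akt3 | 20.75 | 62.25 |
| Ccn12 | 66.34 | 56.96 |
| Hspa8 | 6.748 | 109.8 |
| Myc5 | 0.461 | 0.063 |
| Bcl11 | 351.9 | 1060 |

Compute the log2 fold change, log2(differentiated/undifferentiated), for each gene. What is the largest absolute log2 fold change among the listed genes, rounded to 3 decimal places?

log2(0.577/0.398) = 0.536  (Mapk12)
log2(138.8/834.2) = -2.587  (Pten6)
log2(62.25/20.75) = 1.585  (Akt3)
log2(56.96/66.34) = -0.220  (Ccn12)
log2(109.8/6.748) = 4.024  (Hspa8)
log2(0.063/0.461) = -2.871  (Myc5)
log2(1060/351.9) = 1.591  (Bcl11)
The largest magnitude belongs to Hspa8.

4.024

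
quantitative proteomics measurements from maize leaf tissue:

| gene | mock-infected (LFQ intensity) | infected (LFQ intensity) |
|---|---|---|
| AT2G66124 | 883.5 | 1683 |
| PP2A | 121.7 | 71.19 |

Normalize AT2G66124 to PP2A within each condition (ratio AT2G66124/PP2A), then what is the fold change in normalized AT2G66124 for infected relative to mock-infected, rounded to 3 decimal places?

AT2G66124/PP2A (mock-infected) = 883.5 / 121.7 = 7.2597
AT2G66124/PP2A (infected) = 1683 / 71.19 = 23.641
Fold change = 23.641 / 7.2597 = 3.2565

3.256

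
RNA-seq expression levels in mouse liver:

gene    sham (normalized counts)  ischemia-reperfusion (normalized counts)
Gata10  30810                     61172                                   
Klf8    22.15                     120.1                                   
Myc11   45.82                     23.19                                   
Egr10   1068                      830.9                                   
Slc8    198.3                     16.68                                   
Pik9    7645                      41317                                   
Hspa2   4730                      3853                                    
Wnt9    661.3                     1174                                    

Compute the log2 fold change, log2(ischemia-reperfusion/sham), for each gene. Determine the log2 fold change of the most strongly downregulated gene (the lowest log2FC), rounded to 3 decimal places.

-3.571

log2(61172/30810) = 0.989  (Gata10)
log2(120.1/22.15) = 2.439  (Klf8)
log2(23.19/45.82) = -0.982  (Myc11)
log2(830.9/1068) = -0.362  (Egr10)
log2(16.68/198.3) = -3.571  (Slc8)
log2(41317/7645) = 2.434  (Pik9)
log2(3853/4730) = -0.296  (Hspa2)
log2(1174/661.3) = 0.828  (Wnt9)
Slc8 is most strongly downregulated.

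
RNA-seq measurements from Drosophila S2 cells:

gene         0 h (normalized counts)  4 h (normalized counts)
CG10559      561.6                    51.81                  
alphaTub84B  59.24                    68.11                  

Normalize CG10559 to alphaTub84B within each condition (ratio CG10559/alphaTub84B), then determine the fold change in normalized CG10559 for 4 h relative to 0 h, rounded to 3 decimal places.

CG10559/alphaTub84B (0 h) = 561.6 / 59.24 = 9.4801
CG10559/alphaTub84B (4 h) = 51.81 / 68.11 = 0.76068
Fold change = 0.76068 / 9.4801 = 0.0802

0.080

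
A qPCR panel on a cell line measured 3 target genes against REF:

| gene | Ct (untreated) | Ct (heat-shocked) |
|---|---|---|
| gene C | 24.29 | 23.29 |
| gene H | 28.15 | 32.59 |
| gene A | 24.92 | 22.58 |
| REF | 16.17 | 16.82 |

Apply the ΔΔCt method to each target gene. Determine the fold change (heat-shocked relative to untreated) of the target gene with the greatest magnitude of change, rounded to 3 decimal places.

gene C: ΔΔCt = (23.29−16.82) − (24.29−16.17) = 6.47 − 8.12 = -1.65; fold change = 2^1.65 = 3.138
gene H: ΔΔCt = (32.59−16.82) − (28.15−16.17) = 15.77 − 11.98 = 3.79; fold change = 2^-3.79 = 0.072
gene A: ΔΔCt = (22.58−16.82) − (24.92−16.17) = 5.76 − 8.75 = -2.99; fold change = 2^2.99 = 7.945
gene H has the largest |ΔΔCt| = 3.79.

0.072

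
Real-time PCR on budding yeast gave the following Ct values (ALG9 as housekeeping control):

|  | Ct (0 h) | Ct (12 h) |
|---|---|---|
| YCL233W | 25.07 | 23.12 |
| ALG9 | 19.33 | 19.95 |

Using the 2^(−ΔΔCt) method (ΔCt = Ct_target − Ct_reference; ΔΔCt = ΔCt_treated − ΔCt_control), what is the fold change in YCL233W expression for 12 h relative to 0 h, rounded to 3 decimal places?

5.938

ΔCt(0 h) = 25.070 − 19.330 = 5.740
ΔCt(12 h) = 23.120 − 19.950 = 3.170
ΔΔCt = 3.170 − 5.740 = -2.570
Fold change = 2^(−(-2.570)) = 2^2.570 = 5.9381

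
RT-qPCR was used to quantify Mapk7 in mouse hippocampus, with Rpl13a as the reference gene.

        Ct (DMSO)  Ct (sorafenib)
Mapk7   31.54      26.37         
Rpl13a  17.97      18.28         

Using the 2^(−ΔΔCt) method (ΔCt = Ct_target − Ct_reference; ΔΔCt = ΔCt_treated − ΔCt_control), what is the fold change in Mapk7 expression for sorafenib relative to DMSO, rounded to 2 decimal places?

ΔCt(DMSO) = 31.540 − 17.970 = 13.570
ΔCt(sorafenib) = 26.370 − 18.280 = 8.090
ΔΔCt = 8.090 − 13.570 = -5.480
Fold change = 2^(−(-5.480)) = 2^5.480 = 44.632

44.63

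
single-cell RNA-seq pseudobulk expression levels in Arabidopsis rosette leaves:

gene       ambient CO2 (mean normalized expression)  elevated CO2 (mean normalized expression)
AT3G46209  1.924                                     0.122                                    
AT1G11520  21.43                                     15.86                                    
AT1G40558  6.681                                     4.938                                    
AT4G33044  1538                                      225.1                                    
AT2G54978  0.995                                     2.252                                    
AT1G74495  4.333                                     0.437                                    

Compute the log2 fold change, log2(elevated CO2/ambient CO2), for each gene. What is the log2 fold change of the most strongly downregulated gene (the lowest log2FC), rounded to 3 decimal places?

-3.979

log2(0.122/1.924) = -3.979  (AT3G46209)
log2(15.86/21.43) = -0.434  (AT1G11520)
log2(4.938/6.681) = -0.436  (AT1G40558)
log2(225.1/1538) = -2.772  (AT4G33044)
log2(2.252/0.995) = 1.178  (AT2G54978)
log2(0.437/4.333) = -3.310  (AT1G74495)
AT3G46209 is most strongly downregulated.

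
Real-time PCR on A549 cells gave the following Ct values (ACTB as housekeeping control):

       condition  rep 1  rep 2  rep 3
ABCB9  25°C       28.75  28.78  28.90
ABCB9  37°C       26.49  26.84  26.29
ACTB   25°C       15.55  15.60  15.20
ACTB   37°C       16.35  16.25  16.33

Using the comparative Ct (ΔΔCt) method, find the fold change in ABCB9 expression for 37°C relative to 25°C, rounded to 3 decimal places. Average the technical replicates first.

8.754

Mean Ct: ABCB9 25°C 28.810; ABCB9 37°C 26.540; ACTB 25°C 15.450; ACTB 37°C 16.310
ΔCt(25°C) = 28.810 − 15.450 = 13.360
ΔCt(37°C) = 26.540 − 16.310 = 10.230
ΔΔCt = 10.230 − 13.360 = -3.130
Fold change = 2^(−(-3.130)) = 2^3.130 = 8.7543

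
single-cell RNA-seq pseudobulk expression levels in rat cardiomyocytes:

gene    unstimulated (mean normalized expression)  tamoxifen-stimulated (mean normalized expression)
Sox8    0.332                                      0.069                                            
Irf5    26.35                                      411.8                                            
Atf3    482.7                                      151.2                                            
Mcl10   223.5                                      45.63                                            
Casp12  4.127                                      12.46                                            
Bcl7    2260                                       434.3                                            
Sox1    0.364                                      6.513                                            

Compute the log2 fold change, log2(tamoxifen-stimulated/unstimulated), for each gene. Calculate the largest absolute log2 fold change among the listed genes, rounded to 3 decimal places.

log2(0.069/0.332) = -2.267  (Sox8)
log2(411.8/26.35) = 3.966  (Irf5)
log2(151.2/482.7) = -1.675  (Atf3)
log2(45.63/223.5) = -2.292  (Mcl10)
log2(12.46/4.127) = 1.594  (Casp12)
log2(434.3/2260) = -2.380  (Bcl7)
log2(6.513/0.364) = 4.161  (Sox1)
The largest magnitude belongs to Sox1.

4.161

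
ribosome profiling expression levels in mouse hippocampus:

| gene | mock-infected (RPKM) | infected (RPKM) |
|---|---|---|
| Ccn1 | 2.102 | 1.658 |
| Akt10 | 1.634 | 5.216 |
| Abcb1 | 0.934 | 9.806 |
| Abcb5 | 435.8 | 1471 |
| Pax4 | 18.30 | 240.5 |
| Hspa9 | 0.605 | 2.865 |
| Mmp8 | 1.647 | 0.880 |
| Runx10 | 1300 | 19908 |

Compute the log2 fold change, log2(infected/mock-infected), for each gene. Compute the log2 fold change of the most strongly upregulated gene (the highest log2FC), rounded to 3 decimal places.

log2(1.658/2.102) = -0.342  (Ccn1)
log2(5.216/1.634) = 1.675  (Akt10)
log2(9.806/0.934) = 3.392  (Abcb1)
log2(1471/435.8) = 1.755  (Abcb5)
log2(240.5/18.30) = 3.716  (Pax4)
log2(2.865/0.605) = 2.244  (Hspa9)
log2(0.880/1.647) = -0.904  (Mmp8)
log2(19908/1300) = 3.937  (Runx10)
Runx10 is most strongly upregulated.

3.937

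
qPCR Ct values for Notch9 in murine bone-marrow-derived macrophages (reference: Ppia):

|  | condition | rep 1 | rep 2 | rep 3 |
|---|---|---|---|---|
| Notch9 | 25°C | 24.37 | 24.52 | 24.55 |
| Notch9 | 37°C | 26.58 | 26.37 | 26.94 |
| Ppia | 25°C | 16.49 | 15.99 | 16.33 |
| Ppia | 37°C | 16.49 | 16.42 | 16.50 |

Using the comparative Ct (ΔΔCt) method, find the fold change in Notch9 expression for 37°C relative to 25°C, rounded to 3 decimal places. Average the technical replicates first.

0.259

Mean Ct: Notch9 25°C 24.480; Notch9 37°C 26.630; Ppia 25°C 16.270; Ppia 37°C 16.470
ΔCt(25°C) = 24.480 − 16.270 = 8.210
ΔCt(37°C) = 26.630 − 16.470 = 10.160
ΔΔCt = 10.160 − 8.210 = 1.950
Fold change = 2^(−1.950) = 0.2588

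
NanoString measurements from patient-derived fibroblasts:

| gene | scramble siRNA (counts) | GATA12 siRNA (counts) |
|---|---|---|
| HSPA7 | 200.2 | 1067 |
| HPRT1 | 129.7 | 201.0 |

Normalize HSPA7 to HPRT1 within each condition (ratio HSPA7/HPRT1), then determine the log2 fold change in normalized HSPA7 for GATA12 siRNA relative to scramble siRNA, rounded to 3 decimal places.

1.782

HSPA7/HPRT1 (scramble siRNA) = 200.2 / 129.7 = 1.5436
HSPA7/HPRT1 (GATA12 siRNA) = 1067 / 201.0 = 5.3085
Fold change = 5.3085 / 1.5436 = 3.4391
log2(3.4391) = 1.7820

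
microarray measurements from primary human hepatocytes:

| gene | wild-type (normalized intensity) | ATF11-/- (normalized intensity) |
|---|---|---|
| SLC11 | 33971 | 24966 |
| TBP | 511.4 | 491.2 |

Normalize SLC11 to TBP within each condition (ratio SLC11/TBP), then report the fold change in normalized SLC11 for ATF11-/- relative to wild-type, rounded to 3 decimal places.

0.765

SLC11/TBP (wild-type) = 33971 / 511.4 = 66.427
SLC11/TBP (ATF11-/-) = 24966 / 491.2 = 50.827
Fold change = 50.827 / 66.427 = 0.7651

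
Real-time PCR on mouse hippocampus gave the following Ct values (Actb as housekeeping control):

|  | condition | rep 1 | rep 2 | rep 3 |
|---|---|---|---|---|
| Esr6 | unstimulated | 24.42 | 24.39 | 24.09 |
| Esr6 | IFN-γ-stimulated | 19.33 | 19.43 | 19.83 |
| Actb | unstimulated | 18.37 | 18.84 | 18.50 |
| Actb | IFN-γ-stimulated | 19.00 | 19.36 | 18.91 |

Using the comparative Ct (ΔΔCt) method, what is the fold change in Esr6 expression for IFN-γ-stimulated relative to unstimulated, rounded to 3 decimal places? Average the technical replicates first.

39.124

Mean Ct: Esr6 unstimulated 24.300; Esr6 IFN-γ-stimulated 19.530; Actb unstimulated 18.570; Actb IFN-γ-stimulated 19.090
ΔCt(unstimulated) = 24.300 − 18.570 = 5.730
ΔCt(IFN-γ-stimulated) = 19.530 − 19.090 = 0.440
ΔΔCt = 0.440 − 5.730 = -5.290
Fold change = 2^(−(-5.290)) = 2^5.290 = 39.1245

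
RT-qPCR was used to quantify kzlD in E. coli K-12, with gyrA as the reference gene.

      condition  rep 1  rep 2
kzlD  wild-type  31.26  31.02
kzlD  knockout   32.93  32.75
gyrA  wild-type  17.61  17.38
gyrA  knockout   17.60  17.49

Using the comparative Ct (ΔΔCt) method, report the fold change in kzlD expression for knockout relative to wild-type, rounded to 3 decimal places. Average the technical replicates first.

Mean Ct: kzlD wild-type 31.140; kzlD knockout 32.840; gyrA wild-type 17.495; gyrA knockout 17.545
ΔCt(wild-type) = 31.140 − 17.495 = 13.645
ΔCt(knockout) = 32.840 − 17.545 = 15.295
ΔΔCt = 15.295 − 13.645 = 1.650
Fold change = 2^(−1.650) = 0.3186

0.319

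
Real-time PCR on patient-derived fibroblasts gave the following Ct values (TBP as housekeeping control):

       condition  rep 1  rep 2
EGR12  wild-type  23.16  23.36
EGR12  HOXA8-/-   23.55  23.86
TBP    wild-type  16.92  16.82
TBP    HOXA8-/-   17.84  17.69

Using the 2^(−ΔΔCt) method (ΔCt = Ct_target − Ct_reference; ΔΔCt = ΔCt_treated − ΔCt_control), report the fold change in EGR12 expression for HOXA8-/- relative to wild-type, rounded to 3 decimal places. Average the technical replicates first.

1.366

Mean Ct: EGR12 wild-type 23.260; EGR12 HOXA8-/- 23.705; TBP wild-type 16.870; TBP HOXA8-/- 17.765
ΔCt(wild-type) = 23.260 − 16.870 = 6.390
ΔCt(HOXA8-/-) = 23.705 − 17.765 = 5.940
ΔΔCt = 5.940 − 6.390 = -0.450
Fold change = 2^(−(-0.450)) = 2^0.450 = 1.3660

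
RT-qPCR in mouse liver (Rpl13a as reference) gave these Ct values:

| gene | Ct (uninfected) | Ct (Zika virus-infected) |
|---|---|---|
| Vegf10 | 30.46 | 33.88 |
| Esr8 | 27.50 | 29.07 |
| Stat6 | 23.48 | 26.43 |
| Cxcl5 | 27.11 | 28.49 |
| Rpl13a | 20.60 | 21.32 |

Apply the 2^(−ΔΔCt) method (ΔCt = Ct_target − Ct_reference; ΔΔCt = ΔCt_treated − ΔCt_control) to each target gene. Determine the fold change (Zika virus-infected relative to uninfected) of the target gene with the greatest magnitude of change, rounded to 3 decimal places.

Vegf10: ΔΔCt = (33.88−21.32) − (30.46−20.60) = 12.56 − 9.86 = 2.70; fold change = 2^-2.70 = 0.154
Esr8: ΔΔCt = (29.07−21.32) − (27.50−20.60) = 7.75 − 6.90 = 0.85; fold change = 2^-0.85 = 0.555
Stat6: ΔΔCt = (26.43−21.32) − (23.48−20.60) = 5.11 − 2.88 = 2.23; fold change = 2^-2.23 = 0.213
Cxcl5: ΔΔCt = (28.49−21.32) − (27.11−20.60) = 7.17 − 6.51 = 0.66; fold change = 2^-0.66 = 0.633
Vegf10 has the largest |ΔΔCt| = 2.70.

0.154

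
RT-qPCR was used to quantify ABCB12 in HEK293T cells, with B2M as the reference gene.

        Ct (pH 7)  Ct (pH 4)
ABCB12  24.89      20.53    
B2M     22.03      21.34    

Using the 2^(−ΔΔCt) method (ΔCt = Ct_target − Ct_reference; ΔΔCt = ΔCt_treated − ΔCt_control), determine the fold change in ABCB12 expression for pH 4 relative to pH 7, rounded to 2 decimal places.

ΔCt(pH 7) = 24.890 − 22.030 = 2.860
ΔCt(pH 4) = 20.530 − 21.340 = -0.810
ΔΔCt = -0.810 − 2.860 = -3.670
Fold change = 2^(−(-3.670)) = 2^3.670 = 12.729

12.73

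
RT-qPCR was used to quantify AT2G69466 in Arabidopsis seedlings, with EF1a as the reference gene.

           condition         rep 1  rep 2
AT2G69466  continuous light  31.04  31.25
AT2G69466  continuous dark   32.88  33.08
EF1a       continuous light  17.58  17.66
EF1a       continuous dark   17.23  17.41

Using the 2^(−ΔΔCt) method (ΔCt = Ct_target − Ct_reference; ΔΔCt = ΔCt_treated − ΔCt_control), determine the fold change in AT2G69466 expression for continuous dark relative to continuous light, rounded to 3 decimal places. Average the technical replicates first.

Mean Ct: AT2G69466 continuous light 31.145; AT2G69466 continuous dark 32.980; EF1a continuous light 17.620; EF1a continuous dark 17.320
ΔCt(continuous light) = 31.145 − 17.620 = 13.525
ΔCt(continuous dark) = 32.980 − 17.320 = 15.660
ΔΔCt = 15.660 − 13.525 = 2.135
Fold change = 2^(−2.135) = 0.2277

0.228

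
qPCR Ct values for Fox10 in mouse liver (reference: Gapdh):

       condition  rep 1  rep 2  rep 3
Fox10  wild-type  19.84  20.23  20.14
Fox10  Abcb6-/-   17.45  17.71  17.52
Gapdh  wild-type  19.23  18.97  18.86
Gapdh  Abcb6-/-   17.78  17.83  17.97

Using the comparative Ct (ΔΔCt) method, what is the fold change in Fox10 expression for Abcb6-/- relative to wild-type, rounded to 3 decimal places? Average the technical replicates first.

2.549

Mean Ct: Fox10 wild-type 20.070; Fox10 Abcb6-/- 17.560; Gapdh wild-type 19.020; Gapdh Abcb6-/- 17.860
ΔCt(wild-type) = 20.070 − 19.020 = 1.050
ΔCt(Abcb6-/-) = 17.560 − 17.860 = -0.300
ΔΔCt = -0.300 − 1.050 = -1.350
Fold change = 2^(−(-1.350)) = 2^1.350 = 2.5491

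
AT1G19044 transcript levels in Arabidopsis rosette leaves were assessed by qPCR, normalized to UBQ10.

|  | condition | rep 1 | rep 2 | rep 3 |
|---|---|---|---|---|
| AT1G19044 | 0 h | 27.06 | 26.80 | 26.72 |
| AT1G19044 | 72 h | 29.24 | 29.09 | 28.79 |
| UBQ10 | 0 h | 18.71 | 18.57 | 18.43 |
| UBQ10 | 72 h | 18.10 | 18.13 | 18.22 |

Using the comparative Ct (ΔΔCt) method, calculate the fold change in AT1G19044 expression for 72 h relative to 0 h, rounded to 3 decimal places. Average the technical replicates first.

0.165

Mean Ct: AT1G19044 0 h 26.860; AT1G19044 72 h 29.040; UBQ10 0 h 18.570; UBQ10 72 h 18.150
ΔCt(0 h) = 26.860 − 18.570 = 8.290
ΔCt(72 h) = 29.040 − 18.150 = 10.890
ΔΔCt = 10.890 − 8.290 = 2.600
Fold change = 2^(−2.600) = 0.1649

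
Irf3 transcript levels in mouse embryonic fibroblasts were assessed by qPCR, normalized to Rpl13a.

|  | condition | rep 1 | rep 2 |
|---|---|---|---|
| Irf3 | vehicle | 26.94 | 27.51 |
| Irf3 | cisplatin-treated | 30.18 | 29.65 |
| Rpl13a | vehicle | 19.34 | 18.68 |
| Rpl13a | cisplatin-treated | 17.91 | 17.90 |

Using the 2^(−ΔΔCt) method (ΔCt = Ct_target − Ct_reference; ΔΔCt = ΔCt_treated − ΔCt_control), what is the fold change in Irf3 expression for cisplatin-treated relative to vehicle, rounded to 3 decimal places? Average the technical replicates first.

0.072

Mean Ct: Irf3 vehicle 27.225; Irf3 cisplatin-treated 29.915; Rpl13a vehicle 19.010; Rpl13a cisplatin-treated 17.905
ΔCt(vehicle) = 27.225 − 19.010 = 8.215
ΔCt(cisplatin-treated) = 29.915 − 17.905 = 12.010
ΔΔCt = 12.010 − 8.215 = 3.795
Fold change = 2^(−3.795) = 0.0720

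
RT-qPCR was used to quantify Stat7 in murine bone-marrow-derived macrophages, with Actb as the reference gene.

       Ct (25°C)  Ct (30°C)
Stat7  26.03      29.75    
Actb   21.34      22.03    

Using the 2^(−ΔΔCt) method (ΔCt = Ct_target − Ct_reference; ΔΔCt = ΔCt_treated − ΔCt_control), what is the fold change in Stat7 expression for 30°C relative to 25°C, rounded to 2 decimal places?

ΔCt(25°C) = 26.030 − 21.340 = 4.690
ΔCt(30°C) = 29.750 − 22.030 = 7.720
ΔΔCt = 7.720 − 4.690 = 3.030
Fold change = 2^(−3.030) = 0.122

0.12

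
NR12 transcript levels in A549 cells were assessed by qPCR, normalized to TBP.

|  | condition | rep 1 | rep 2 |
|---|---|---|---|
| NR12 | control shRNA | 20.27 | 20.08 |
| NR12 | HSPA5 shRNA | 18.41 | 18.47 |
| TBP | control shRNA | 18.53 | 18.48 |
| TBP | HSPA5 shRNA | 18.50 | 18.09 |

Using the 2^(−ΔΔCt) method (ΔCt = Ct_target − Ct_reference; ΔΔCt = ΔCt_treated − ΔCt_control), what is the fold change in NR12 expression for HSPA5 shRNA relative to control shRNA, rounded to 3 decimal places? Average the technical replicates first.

Mean Ct: NR12 control shRNA 20.175; NR12 HSPA5 shRNA 18.440; TBP control shRNA 18.505; TBP HSPA5 shRNA 18.295
ΔCt(control shRNA) = 20.175 − 18.505 = 1.670
ΔCt(HSPA5 shRNA) = 18.440 − 18.295 = 0.145
ΔΔCt = 0.145 − 1.670 = -1.525
Fold change = 2^(−(-1.525)) = 2^1.525 = 2.8779

2.878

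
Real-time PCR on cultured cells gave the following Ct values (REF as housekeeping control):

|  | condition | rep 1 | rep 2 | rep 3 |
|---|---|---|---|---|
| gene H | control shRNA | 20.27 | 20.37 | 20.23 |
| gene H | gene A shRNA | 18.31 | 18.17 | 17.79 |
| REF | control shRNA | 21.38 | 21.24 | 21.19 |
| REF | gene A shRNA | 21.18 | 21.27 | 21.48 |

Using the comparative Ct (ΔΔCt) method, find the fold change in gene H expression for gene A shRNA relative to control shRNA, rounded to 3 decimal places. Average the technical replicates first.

Mean Ct: gene H control shRNA 20.290; gene H gene A shRNA 18.090; REF control shRNA 21.270; REF gene A shRNA 21.310
ΔCt(control shRNA) = 20.290 − 21.270 = -0.980
ΔCt(gene A shRNA) = 18.090 − 21.310 = -3.220
ΔΔCt = -3.220 − (-0.980) = -2.240
Fold change = 2^(−(-2.240)) = 2^2.240 = 4.7240

4.724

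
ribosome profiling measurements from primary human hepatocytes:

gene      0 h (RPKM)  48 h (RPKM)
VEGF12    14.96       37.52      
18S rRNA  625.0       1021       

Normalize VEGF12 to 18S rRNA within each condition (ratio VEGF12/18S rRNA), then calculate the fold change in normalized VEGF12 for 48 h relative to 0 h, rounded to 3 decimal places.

1.535

VEGF12/18S rRNA (0 h) = 14.96 / 625.0 = 0.023936
VEGF12/18S rRNA (48 h) = 37.52 / 1021 = 0.036748
Fold change = 0.036748 / 0.023936 = 1.5353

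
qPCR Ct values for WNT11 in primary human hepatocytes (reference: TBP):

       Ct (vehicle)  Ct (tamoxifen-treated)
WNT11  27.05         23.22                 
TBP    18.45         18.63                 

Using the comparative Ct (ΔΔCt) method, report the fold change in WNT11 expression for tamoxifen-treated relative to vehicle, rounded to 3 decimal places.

ΔCt(vehicle) = 27.050 − 18.450 = 8.600
ΔCt(tamoxifen-treated) = 23.220 − 18.630 = 4.590
ΔΔCt = 4.590 − 8.600 = -4.010
Fold change = 2^(−(-4.010)) = 2^4.010 = 16.1113

16.111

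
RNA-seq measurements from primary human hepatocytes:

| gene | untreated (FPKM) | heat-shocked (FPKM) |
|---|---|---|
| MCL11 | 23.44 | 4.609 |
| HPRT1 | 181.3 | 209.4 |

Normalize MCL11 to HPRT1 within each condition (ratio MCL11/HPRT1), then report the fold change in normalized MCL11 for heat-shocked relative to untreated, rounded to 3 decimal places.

0.170

MCL11/HPRT1 (untreated) = 23.44 / 181.3 = 0.12929
MCL11/HPRT1 (heat-shocked) = 4.609 / 209.4 = 0.022011
Fold change = 0.022011 / 0.12929 = 0.1702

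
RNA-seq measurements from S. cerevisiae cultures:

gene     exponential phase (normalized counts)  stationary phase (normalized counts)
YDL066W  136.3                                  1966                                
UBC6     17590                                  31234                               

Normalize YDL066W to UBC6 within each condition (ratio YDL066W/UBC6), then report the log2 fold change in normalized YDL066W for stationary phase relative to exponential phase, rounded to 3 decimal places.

YDL066W/UBC6 (exponential phase) = 136.3 / 17590 = 0.0077487
YDL066W/UBC6 (stationary phase) = 1966 / 31234 = 0.062944
Fold change = 0.062944 / 0.0077487 = 8.1232
log2(8.1232) = 3.0220

3.022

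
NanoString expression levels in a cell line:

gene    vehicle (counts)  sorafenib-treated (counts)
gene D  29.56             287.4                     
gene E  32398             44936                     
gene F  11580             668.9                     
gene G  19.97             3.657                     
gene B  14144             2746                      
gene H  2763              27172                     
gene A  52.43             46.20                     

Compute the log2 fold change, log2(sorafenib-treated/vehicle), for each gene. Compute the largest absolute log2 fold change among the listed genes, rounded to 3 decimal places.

log2(287.4/29.56) = 3.281  (gene D)
log2(44936/32398) = 0.472  (gene E)
log2(668.9/11580) = -4.114  (gene F)
log2(3.657/19.97) = -2.449  (gene G)
log2(2746/14144) = -2.365  (gene B)
log2(27172/2763) = 3.298  (gene H)
log2(46.20/52.43) = -0.182  (gene A)
The largest magnitude belongs to gene F.

4.114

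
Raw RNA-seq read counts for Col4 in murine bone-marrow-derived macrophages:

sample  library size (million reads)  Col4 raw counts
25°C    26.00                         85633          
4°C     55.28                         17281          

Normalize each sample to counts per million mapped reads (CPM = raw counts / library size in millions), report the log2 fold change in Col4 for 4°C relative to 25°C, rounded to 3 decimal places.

CPM(25°C) = 85633 / 26.00 = 3293.5769
CPM(4°C) = 17281 / 55.28 = 312.6085
Fold change = 312.6085 / 3293.5769 = 0.09491
log2(0.09491) = -3.3972

-3.397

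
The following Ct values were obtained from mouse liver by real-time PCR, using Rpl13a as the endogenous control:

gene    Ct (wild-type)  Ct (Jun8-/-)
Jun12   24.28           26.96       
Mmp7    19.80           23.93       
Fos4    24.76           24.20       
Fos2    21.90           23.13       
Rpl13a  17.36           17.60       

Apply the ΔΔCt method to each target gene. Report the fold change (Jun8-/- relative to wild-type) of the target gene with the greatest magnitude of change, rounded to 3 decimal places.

Jun12: ΔΔCt = (26.96−17.60) − (24.28−17.36) = 9.36 − 6.92 = 2.44; fold change = 2^-2.44 = 0.184
Mmp7: ΔΔCt = (23.93−17.60) − (19.80−17.36) = 6.33 − 2.44 = 3.89; fold change = 2^-3.89 = 0.067
Fos4: ΔΔCt = (24.20−17.60) − (24.76−17.36) = 6.60 − 7.40 = -0.80; fold change = 2^0.80 = 1.741
Fos2: ΔΔCt = (23.13−17.60) − (21.90−17.36) = 5.53 − 4.54 = 0.99; fold change = 2^-0.99 = 0.503
Mmp7 has the largest |ΔΔCt| = 3.89.

0.067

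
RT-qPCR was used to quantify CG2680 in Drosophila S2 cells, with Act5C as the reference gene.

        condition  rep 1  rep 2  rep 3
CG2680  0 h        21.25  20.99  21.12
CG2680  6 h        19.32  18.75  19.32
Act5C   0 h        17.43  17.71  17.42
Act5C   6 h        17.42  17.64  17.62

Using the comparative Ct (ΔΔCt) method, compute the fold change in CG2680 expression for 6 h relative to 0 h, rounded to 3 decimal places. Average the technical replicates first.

4.084

Mean Ct: CG2680 0 h 21.120; CG2680 6 h 19.130; Act5C 0 h 17.520; Act5C 6 h 17.560
ΔCt(0 h) = 21.120 − 17.520 = 3.600
ΔCt(6 h) = 19.130 − 17.560 = 1.570
ΔΔCt = 1.570 − 3.600 = -2.030
Fold change = 2^(−(-2.030)) = 2^2.030 = 4.0840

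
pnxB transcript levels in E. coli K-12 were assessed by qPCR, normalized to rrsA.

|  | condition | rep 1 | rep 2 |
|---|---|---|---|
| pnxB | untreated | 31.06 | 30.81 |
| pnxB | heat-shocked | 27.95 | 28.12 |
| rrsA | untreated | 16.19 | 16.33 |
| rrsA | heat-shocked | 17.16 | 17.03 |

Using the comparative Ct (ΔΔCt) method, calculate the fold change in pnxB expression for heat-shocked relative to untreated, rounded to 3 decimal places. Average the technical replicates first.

13.315

Mean Ct: pnxB untreated 30.935; pnxB heat-shocked 28.035; rrsA untreated 16.260; rrsA heat-shocked 17.095
ΔCt(untreated) = 30.935 − 16.260 = 14.675
ΔCt(heat-shocked) = 28.035 − 17.095 = 10.940
ΔΔCt = 10.940 − 14.675 = -3.735
Fold change = 2^(−(-3.735)) = 2^3.735 = 13.3152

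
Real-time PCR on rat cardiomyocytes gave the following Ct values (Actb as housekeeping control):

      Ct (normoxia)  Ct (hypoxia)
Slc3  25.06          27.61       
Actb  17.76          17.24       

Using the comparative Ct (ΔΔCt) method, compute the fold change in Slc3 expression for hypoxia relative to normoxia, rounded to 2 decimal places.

0.12

ΔCt(normoxia) = 25.060 − 17.760 = 7.300
ΔCt(hypoxia) = 27.610 − 17.240 = 10.370
ΔΔCt = 10.370 − 7.300 = 3.070
Fold change = 2^(−3.070) = 0.119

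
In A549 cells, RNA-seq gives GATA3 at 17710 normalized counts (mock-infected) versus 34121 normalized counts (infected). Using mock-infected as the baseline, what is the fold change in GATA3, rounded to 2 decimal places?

Fold change = 34121 / 17710 = 1.927
GATA3 is upregulated.

1.93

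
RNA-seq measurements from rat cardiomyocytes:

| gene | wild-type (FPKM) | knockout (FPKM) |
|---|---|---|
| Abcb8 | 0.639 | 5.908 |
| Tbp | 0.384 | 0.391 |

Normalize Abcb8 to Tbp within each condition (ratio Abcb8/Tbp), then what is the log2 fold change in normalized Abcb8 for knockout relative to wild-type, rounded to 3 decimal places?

3.183

Abcb8/Tbp (wild-type) = 0.639 / 0.384 = 1.6641
Abcb8/Tbp (knockout) = 5.908 / 0.391 = 15.11
Fold change = 15.11 / 1.6641 = 9.0802
log2(9.0802) = 3.1827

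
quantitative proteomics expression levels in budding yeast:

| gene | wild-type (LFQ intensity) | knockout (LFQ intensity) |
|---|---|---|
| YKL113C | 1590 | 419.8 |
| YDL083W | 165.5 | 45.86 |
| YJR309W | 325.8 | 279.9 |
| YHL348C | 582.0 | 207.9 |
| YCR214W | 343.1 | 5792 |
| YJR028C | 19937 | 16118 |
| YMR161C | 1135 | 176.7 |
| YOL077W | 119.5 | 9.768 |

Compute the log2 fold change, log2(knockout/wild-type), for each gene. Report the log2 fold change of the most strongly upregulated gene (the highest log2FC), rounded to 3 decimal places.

log2(419.8/1590) = -1.921  (YKL113C)
log2(45.86/165.5) = -1.852  (YDL083W)
log2(279.9/325.8) = -0.219  (YJR309W)
log2(207.9/582.0) = -1.485  (YHL348C)
log2(5792/343.1) = 4.077  (YCR214W)
log2(16118/19937) = -0.307  (YJR028C)
log2(176.7/1135) = -2.683  (YMR161C)
log2(9.768/119.5) = -3.613  (YOL077W)
YCR214W is most strongly upregulated.

4.077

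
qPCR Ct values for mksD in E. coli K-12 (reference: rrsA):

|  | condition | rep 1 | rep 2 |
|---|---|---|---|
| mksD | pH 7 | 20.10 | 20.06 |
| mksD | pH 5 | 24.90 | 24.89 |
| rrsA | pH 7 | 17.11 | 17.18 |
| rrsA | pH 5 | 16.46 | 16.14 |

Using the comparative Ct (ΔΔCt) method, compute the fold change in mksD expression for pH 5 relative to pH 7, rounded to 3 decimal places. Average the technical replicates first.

Mean Ct: mksD pH 7 20.080; mksD pH 5 24.895; rrsA pH 7 17.145; rrsA pH 5 16.300
ΔCt(pH 7) = 20.080 − 17.145 = 2.935
ΔCt(pH 5) = 24.895 − 16.300 = 8.595
ΔΔCt = 8.595 − 2.935 = 5.660
Fold change = 2^(−5.660) = 0.0198

0.020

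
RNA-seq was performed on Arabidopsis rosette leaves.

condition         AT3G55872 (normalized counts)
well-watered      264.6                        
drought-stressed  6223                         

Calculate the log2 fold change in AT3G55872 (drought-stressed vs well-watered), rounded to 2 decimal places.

4.56

Fold change = 6223 / 264.6 = 23.5185
log2(23.5185) = 4.556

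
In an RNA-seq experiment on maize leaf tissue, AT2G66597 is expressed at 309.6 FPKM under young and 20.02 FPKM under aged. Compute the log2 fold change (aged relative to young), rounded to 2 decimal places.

-3.95

Fold change = 20.02 / 309.6 = 0.0647
log2(0.0647) = -3.951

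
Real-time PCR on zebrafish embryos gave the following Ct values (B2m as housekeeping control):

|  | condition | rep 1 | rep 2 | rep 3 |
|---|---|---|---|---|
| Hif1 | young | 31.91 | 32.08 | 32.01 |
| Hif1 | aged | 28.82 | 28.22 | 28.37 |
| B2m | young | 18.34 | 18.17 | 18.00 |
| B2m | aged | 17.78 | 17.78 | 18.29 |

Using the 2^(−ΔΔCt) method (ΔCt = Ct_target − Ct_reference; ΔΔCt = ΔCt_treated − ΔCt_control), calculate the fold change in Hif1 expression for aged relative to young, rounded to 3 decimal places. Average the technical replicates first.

9.918

Mean Ct: Hif1 young 32.000; Hif1 aged 28.470; B2m young 18.170; B2m aged 17.950
ΔCt(young) = 32.000 − 18.170 = 13.830
ΔCt(aged) = 28.470 − 17.950 = 10.520
ΔΔCt = 10.520 − 13.830 = -3.310
Fold change = 2^(−(-3.310)) = 2^3.310 = 9.9177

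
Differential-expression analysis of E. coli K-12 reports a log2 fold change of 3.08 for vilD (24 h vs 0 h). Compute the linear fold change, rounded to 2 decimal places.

8.46

Fold change = 2^(3.08) = 8.456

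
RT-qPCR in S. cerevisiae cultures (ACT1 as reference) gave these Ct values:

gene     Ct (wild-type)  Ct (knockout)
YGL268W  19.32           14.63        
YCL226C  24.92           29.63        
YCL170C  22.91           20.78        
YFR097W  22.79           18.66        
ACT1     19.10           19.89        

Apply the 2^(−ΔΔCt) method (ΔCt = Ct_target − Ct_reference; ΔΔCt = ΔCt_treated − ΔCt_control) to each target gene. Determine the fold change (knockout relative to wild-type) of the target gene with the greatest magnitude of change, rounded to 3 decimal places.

YGL268W: ΔΔCt = (14.63−19.89) − (19.32−19.10) = -5.26 − 0.22 = -5.48; fold change = 2^5.48 = 44.632
YCL226C: ΔΔCt = (29.63−19.89) − (24.92−19.10) = 9.74 − 5.82 = 3.92; fold change = 2^-3.92 = 0.066
YCL170C: ΔΔCt = (20.78−19.89) − (22.91−19.10) = 0.89 − 3.81 = -2.92; fold change = 2^2.92 = 7.568
YFR097W: ΔΔCt = (18.66−19.89) − (22.79−19.10) = -1.23 − 3.69 = -4.92; fold change = 2^4.92 = 30.274
YGL268W has the largest |ΔΔCt| = 5.48.

44.632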